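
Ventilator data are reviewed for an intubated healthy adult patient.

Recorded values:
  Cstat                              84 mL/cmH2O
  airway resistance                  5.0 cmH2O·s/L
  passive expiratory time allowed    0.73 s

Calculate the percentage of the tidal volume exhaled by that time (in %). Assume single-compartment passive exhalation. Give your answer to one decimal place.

82.4

τ = R × C = 5.0 × 84 mL/cmH2O = 5.0 × 0.084 L/cmH2O = 0.42 s.
Passive exhalation: V(t)/V₀ = e^(−t/τ) = e^(−0.73/0.42) = 0.1759.
Fraction exhaled = 1 − 0.1759 = 0.8241 → 82.41%.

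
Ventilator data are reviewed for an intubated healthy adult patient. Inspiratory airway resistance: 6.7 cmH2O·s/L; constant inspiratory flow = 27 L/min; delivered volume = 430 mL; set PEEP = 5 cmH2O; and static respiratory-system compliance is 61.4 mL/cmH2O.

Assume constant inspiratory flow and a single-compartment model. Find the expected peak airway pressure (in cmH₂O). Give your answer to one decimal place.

Flow: 27 L/min ÷ 60 = 0.45 L/s.
Equation of motion (constant flow): PIP = Vt/C + R·V̇ + PEEP.
PIP = 430/61.4 + 6.7×0.45 + 5 = 7.003 + 3.015 + 5 = 15.018 cmH2O.

15.0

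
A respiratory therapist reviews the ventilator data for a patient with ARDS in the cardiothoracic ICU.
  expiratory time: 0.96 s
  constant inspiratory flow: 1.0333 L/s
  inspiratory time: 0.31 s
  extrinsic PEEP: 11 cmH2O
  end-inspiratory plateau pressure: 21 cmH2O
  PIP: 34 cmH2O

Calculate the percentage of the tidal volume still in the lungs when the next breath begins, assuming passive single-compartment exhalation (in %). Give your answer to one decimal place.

Vt = flow × Ti = 1.0333 L/s × 0.31 s × 1000 mL/L = 320.32 mL.
R = (PIP − Pplat)/V̇ = (34 − 21) / 1.0333 = 13.0/1.0333 = 12.581 cmH2O·s/L.
C = Vt/(Pplat − PEEP) = 320.32 / (21 − 11) = 320.32/10.0 = 32.032 mL/cmH2O.
τ = R × C = 12.581 × 0.03203 L/cmH2O = 0.403 s.
Fraction remaining at end-expiration = e^(−Te/τ) = e^(−0.96/0.403) = 0.09235 → 9.235%.

9.2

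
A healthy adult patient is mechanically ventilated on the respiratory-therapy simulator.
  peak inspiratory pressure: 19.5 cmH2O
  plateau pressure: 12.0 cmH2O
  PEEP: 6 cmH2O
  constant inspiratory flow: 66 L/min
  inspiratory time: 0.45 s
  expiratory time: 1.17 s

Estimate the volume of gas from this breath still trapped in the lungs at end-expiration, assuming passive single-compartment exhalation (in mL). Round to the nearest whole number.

62

Flow: 66 L/min ÷ 60 = 1.1 L/s.
Vt = flow × Ti = 1.1 L/s × 0.45 s × 1000 mL/L = 495.0 mL.
R = (PIP − Pplat)/V̇ = (19.5 − 12.0) / 1.1 = 7.5/1.1 = 6.818 cmH2O·s/L.
C = Vt/(Pplat − PEEP) = 495.0 / (12.0 − 6) = 495.0/6.0 = 82.5 mL/cmH2O.
τ = R × C = 6.818 × 0.0825 L/cmH2O = 0.5625 s.
Fraction remaining = e^(−Te/τ) = e^(−1.17/0.5625) = 0.1249.
Trapped volume = 495.0 × 0.1249 = 61.826 mL.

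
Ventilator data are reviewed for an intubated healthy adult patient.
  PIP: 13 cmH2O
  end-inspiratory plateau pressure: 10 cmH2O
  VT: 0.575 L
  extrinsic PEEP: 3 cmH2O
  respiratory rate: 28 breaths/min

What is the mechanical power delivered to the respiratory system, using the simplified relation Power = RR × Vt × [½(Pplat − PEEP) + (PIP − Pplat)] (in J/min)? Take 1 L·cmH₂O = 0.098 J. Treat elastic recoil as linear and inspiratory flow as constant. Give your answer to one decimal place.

10.3

Per-breath work = Vt × [½(Pplat−PEEP) + (PIP−Pplat)] = 0.575 × [0.5×7.0 + 3.0] = 0.575 × 6.5 = 3.738 L·cmH2O.
Power = 28 × 3.738 = 104.66 L·cmH2O/min.
× 0.098 J/(L·cmH2O) → 10.257 J/min.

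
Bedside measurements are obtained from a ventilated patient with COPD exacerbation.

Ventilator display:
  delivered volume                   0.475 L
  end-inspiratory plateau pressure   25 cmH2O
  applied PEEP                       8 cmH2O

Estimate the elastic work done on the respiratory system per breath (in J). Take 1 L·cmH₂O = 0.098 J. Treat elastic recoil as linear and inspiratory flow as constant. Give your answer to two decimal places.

0.40

Elastic work ≈ ½ × (Pplat − PEEP) × Vt = 0.5 × (25 − 8) × 0.475 L = 0.5 × 17.0 × 0.475 = 4.038 L·cmH2O.
× 0.098 J/(L·cmH2O) → 0.3957 J.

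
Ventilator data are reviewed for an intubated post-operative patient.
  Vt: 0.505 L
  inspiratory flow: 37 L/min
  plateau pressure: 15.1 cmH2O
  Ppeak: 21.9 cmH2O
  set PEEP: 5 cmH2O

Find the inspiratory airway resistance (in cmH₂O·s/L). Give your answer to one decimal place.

11.0

Flow: 37 L/min ÷ 60 = 0.6167 L/s.
Raw = (PIP − Pplat) / flow = (21.9 − 15.1) / 0.6167 = 6.8 / 0.6167 = 11.026 cmH2O·s/L.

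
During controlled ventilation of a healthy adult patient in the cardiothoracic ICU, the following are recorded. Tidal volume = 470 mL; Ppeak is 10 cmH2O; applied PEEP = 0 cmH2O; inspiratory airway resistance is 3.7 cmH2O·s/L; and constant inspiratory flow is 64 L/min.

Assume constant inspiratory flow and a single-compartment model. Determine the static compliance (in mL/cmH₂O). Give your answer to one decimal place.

77.6

Flow: 64 L/min ÷ 60 = 1.0667 L/s.
Equation of motion (constant flow): PIP = Vt/C + R·V̇ + PEEP.
Vt/C = PIP − R·V̇ − PEEP = 10 − 3.7×1.0667 − 0 = 10 − 3.947 − 0 = 6.053 cmH2O.
C = Vt / 6.053 = 470 / 6.053 = 77.647 mL/cmH2O.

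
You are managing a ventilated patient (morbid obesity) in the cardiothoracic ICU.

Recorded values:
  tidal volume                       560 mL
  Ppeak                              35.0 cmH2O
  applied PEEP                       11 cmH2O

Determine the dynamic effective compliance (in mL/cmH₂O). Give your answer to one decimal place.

Dynamic compliance = Vt / (PIP − PEEP) = 560 / (35.0 − 11) = 560 / 24.0 = 23.333 mL/cmH2O.

23.3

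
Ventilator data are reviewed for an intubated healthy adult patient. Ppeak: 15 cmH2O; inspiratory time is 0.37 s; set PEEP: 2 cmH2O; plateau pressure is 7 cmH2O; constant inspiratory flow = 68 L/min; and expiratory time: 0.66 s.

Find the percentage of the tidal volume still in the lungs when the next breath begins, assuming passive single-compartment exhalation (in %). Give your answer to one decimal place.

Flow: 68 L/min ÷ 60 = 1.1333 L/s.
Vt = flow × Ti = 1.1333 L/s × 0.37 s × 1000 mL/L = 419.32 mL.
R = (PIP − Pplat)/V̇ = (15 − 7) / 1.1333 = 8.0/1.1333 = 7.059 cmH2O·s/L.
C = Vt/(Pplat − PEEP) = 419.32 / (7 − 2) = 419.32/5.0 = 83.864 mL/cmH2O.
τ = R × C = 7.059 × 0.08386 L/cmH2O = 0.592 s.
Fraction remaining at end-expiration = e^(−Te/τ) = e^(−0.66/0.592) = 0.328 → 32.8%.

32.8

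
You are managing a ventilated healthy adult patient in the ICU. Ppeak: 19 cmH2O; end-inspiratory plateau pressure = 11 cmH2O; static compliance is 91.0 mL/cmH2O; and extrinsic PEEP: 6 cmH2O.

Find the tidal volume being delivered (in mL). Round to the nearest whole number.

455

Vt = Cstat × (Pplat − PEEP) = 91.0 × (11 − 6) = 91.0 × 5.0 = 455.0 mL.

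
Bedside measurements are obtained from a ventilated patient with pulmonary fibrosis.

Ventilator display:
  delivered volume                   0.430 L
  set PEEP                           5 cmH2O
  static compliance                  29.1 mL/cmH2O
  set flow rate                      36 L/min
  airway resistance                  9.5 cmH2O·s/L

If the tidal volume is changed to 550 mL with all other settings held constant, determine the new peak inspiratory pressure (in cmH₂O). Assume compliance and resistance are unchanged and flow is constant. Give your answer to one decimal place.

Flow: 36 L/min ÷ 60 = 0.6 L/s.
PIP = Vt/C + R·V̇ + PEEP (constant-flow equation of motion).
Only the elastic term changes: ΔPIP = ΔVt / C = (550 − 430) / 29.1 = 4.124 cmH2O.
Original PIP = 430/29.1 + 9.5×0.6 + 5 = 25.477 cmH2O; new PIP = 25.477 + (4.124) = 29.601 cmH2O.

29.6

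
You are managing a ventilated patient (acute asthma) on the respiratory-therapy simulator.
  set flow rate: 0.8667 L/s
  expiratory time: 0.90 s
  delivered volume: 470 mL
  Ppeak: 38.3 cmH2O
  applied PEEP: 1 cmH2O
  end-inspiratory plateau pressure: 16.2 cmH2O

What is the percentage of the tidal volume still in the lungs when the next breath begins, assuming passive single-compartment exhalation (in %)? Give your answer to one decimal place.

31.9

R = (PIP − Pplat)/V̇ = (38.3 − 16.2) / 0.8667 = 22.1/0.8667 = 25.499 cmH2O·s/L.
C = Vt/(Pplat − PEEP) = 470.0 / (16.2 − 1) = 470.0/15.2 = 30.921 mL/cmH2O.
τ = R × C = 25.499 × 0.03092 L/cmH2O = 0.7884 s.
Fraction remaining at end-expiration = e^(−Te/τ) = e^(−0.90/0.7884) = 0.3193 → 31.93%.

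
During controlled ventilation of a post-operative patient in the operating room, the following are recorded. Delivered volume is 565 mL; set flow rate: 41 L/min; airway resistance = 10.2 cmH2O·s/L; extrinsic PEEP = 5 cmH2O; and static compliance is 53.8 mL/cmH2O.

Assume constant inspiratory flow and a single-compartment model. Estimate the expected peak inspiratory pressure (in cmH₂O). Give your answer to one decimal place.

Flow: 41 L/min ÷ 60 = 0.6833 L/s.
Equation of motion (constant flow): PIP = Vt/C + R·V̇ + PEEP.
PIP = 565/53.8 + 10.2×0.6833 + 5 = 10.502 + 6.97 + 5 = 22.472 cmH2O.

22.5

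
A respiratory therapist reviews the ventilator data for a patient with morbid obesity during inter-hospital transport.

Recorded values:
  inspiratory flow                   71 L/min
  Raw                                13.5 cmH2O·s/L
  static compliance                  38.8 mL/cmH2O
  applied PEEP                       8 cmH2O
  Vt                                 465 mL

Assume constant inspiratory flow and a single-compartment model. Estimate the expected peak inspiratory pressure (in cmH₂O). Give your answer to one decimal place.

Flow: 71 L/min ÷ 60 = 1.1833 L/s.
Equation of motion (constant flow): PIP = Vt/C + R·V̇ + PEEP.
PIP = 465/38.8 + 13.5×1.1833 + 8 = 11.985 + 15.975 + 8 = 35.96 cmH2O.

36.0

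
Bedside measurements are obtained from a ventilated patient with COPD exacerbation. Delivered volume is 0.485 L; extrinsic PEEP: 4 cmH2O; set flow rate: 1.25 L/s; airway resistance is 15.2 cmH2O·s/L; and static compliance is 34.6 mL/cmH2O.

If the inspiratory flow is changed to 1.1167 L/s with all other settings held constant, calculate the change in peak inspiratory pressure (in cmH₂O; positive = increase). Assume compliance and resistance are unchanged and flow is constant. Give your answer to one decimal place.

-2.0

PIP = Vt/C + R·V̇ + PEEP (constant-flow equation of motion).
Only the resistive term changes: ΔPIP = R × ΔV̇ = 15.2 × (1.1167 − 1.25) = 15.2 × -0.1333 = -2.026 cmH2O.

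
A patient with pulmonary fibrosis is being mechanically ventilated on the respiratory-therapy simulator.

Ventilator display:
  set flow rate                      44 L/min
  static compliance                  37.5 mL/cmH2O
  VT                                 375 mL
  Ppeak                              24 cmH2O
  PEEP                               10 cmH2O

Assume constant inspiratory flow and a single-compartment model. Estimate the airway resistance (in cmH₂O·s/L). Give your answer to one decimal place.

Flow: 44 L/min ÷ 60 = 0.7333 L/s.
Equation of motion (constant flow): PIP = Vt/C + R·V̇ + PEEP.
R·V̇ = PIP − Vt/C − PEEP = 24 − 375/37.5 − 10 = 24 − 10.0 − 10 = 4.0 cmH2O.
R = 4.0 / 0.7333 = 5.455 cmH2O·s/L.

5.5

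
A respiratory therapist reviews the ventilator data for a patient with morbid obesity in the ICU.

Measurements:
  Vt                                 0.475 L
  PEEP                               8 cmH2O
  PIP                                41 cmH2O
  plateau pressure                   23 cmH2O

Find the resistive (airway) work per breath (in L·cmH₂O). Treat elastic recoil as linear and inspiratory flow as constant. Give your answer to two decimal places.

With constant inspiratory flow the resistive pressure is constant at PIP − Pplat = 41 − 23 = 18.0 cmH2O, so resistive work = 18.0 × 0.475 = 8.55 L·cmH2O.

8.55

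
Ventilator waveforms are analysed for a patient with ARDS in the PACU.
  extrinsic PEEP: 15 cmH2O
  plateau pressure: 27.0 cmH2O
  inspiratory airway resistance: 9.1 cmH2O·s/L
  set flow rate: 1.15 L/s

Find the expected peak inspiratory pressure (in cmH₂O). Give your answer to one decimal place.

PIP = Pplat + Raw × flow = 27.0 + 9.1 × 1.15 = 27.0 + 10.465 = 37.465 cmH2O.

37.5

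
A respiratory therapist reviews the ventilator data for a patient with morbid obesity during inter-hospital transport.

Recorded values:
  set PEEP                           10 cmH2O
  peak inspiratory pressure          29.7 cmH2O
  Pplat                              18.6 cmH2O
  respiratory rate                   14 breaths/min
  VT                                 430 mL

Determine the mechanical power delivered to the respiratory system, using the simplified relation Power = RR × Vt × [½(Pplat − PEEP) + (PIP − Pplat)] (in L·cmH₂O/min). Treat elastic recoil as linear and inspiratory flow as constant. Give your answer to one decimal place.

Per-breath work = Vt × [½(Pplat−PEEP) + (PIP−Pplat)] = 0.430 × [0.5×8.6 + 11.1] = 0.430 × 15.4 = 6.622 L·cmH2O.
Power = 14 × 6.622 = 92.708 L·cmH2O/min.

92.7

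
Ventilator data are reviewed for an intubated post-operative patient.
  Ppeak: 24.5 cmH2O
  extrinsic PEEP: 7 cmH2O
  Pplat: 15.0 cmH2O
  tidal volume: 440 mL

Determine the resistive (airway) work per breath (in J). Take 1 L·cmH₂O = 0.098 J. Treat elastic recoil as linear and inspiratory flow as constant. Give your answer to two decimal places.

0.41

With constant inspiratory flow the resistive pressure is constant at PIP − Pplat = 24.5 − 15.0 = 9.5 cmH2O, so resistive work = 9.5 × 0.440 = 4.18 L·cmH2O.
× 0.098 J/(L·cmH2O) → 0.4096 J.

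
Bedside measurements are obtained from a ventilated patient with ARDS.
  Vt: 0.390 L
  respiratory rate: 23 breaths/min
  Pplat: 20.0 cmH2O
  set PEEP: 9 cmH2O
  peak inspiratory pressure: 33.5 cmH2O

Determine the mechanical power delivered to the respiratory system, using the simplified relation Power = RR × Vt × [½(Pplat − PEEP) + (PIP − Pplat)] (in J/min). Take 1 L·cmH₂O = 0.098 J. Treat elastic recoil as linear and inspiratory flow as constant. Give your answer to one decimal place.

16.7

Per-breath work = Vt × [½(Pplat−PEEP) + (PIP−Pplat)] = 0.390 × [0.5×11.0 + 13.5] = 0.390 × 19.0 = 7.41 L·cmH2O.
Power = 23 × 7.41 = 170.43 L·cmH2O/min.
× 0.098 J/(L·cmH2O) → 16.702 J/min.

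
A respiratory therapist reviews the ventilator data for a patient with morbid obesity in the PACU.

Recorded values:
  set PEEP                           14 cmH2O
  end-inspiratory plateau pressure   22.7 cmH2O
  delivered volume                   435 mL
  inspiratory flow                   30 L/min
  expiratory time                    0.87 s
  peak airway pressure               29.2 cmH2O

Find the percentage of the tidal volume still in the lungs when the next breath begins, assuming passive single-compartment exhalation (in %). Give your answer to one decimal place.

26.2

Flow: 30 L/min ÷ 60 = 0.5 L/s.
R = (PIP − Pplat)/V̇ = (29.2 − 22.7) / 0.5 = 6.5/0.5 = 13.0 cmH2O·s/L.
C = Vt/(Pplat − PEEP) = 435.0 / (22.7 − 14) = 435.0/8.7 = 50.0 mL/cmH2O.
τ = R × C = 13.0 × 0.05 L/cmH2O = 0.65 s.
Fraction remaining at end-expiration = e^(−Te/τ) = e^(−0.87/0.65) = 0.2622 → 26.22%.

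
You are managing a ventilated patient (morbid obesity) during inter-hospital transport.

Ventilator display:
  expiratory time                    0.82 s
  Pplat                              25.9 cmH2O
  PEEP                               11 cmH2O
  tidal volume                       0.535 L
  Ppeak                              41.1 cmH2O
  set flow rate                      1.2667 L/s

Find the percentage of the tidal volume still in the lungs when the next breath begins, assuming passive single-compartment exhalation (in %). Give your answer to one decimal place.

14.9

R = (PIP − Pplat)/V̇ = (41.1 − 25.9) / 1.2667 = 15.2/1.2667 = 12.0 cmH2O·s/L.
C = Vt/(Pplat − PEEP) = 535.0 / (25.9 − 11) = 535.0/14.9 = 35.906 mL/cmH2O.
τ = R × C = 12.0 × 0.03591 L/cmH2O = 0.4309 s.
Fraction remaining at end-expiration = e^(−Te/τ) = e^(−0.82/0.4309) = 0.1491 → 14.91%.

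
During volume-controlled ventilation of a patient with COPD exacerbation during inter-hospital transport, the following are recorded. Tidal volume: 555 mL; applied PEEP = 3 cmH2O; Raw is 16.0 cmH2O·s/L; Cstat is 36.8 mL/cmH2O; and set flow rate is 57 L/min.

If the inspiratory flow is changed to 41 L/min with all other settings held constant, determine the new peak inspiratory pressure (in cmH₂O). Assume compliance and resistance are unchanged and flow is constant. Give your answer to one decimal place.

Flow: 57 L/min ÷ 60 = 0.95 L/s.
New flow: 41 L/min ÷ 60 = 0.6833 L/s.
PIP = Vt/C + R·V̇ + PEEP (constant-flow equation of motion).
Only the resistive term changes: ΔPIP = R × ΔV̇ = 16.0 × (0.6833 − 0.95) = 16.0 × -0.2667 = -4.267 cmH2O.
Original PIP = 555/36.8 + 16.0×0.95 + 3 = 33.282 cmH2O; new PIP = 33.282 + (-4.267) = 29.015 cmH2O.

29.0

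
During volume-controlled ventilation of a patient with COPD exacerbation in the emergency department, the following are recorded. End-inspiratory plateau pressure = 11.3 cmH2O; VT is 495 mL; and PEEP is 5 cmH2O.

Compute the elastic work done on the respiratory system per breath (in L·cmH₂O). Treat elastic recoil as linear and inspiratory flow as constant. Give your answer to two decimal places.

1.56

Elastic work ≈ ½ × (Pplat − PEEP) × Vt = 0.5 × (11.3 − 5) × 0.495 L = 0.5 × 6.3 × 0.495 = 1.559 L·cmH2O.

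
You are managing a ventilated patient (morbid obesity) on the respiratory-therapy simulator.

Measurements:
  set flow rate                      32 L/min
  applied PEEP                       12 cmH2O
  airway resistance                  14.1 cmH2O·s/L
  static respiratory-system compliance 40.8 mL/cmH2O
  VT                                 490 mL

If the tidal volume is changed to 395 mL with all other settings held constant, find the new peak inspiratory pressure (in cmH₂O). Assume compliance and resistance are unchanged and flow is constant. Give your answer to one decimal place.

29.2

Flow: 32 L/min ÷ 60 = 0.5333 L/s.
PIP = Vt/C + R·V̇ + PEEP (constant-flow equation of motion).
Only the elastic term changes: ΔPIP = ΔVt / C = (395 − 490) / 40.8 = -2.328 cmH2O.
Original PIP = 490/40.8 + 14.1×0.5333 + 12 = 31.529 cmH2O; new PIP = 31.529 + (-2.328) = 29.201 cmH2O.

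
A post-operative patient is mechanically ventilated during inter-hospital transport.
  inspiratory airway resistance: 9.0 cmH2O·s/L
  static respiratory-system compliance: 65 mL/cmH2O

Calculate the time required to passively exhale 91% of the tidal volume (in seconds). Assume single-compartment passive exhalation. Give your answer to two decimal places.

τ = R × C = 9.0 × 65 mL/cmH2O = 9.0 × 0.065 L/cmH2O = 0.585 s.
Exhaled fraction f = 1 − e^(−t/τ) → t = −τ·ln(1 − f) = −0.585·ln(0.09) = 1.409 s.

1.41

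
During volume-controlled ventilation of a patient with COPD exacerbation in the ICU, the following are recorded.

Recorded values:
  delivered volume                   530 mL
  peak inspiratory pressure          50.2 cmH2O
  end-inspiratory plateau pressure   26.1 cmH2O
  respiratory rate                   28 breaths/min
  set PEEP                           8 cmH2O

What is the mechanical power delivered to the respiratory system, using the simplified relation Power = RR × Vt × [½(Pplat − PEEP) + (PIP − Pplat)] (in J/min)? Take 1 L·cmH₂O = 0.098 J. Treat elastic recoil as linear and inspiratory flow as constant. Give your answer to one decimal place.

48.2

Per-breath work = Vt × [½(Pplat−PEEP) + (PIP−Pplat)] = 0.530 × [0.5×18.1 + 24.1] = 0.530 × 33.15 = 17.57 L·cmH2O.
Power = 28 × 17.57 = 491.96 L·cmH2O/min.
× 0.098 J/(L·cmH2O) → 48.212 J/min.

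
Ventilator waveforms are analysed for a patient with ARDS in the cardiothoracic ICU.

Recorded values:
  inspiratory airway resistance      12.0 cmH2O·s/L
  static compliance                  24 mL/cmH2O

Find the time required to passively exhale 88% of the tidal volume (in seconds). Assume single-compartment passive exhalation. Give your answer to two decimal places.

τ = R × C = 12.0 × 24 mL/cmH2O = 12.0 × 0.024 L/cmH2O = 0.288 s.
Exhaled fraction f = 1 − e^(−t/τ) → t = −τ·ln(1 − f) = −0.288·ln(0.12) = 0.6106 s.

0.61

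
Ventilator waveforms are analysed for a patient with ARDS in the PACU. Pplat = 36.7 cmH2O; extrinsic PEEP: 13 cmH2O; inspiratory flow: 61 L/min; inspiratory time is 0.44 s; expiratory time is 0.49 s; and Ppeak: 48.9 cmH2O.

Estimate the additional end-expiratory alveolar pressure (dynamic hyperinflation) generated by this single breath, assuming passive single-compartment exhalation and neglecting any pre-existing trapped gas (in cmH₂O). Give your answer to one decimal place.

Flow: 61 L/min ÷ 60 = 1.0167 L/s.
Vt = flow × Ti = 1.0167 L/s × 0.44 s × 1000 mL/L = 447.35 mL.
R = (PIP − Pplat)/V̇ = (48.9 − 36.7) / 1.0167 = 12.2/1.0167 = 12.0 cmH2O·s/L.
C = Vt/(Pplat − PEEP) = 447.35 / (36.7 − 13) = 447.35/23.7 = 18.876 mL/cmH2O.
τ = R × C = 12.0 × 0.01888 L/cmH2O = 0.2266 s.
Fraction remaining = e^(−Te/τ) = e^(−0.49/0.2266) = 0.115; trapped volume = 447.35 × 0.115 = 51.445 mL.
Additional alveolar pressure from trapping ≈ V_trapped / C = 51.445 / 18.876 = 2.725 cmH2O.

2.7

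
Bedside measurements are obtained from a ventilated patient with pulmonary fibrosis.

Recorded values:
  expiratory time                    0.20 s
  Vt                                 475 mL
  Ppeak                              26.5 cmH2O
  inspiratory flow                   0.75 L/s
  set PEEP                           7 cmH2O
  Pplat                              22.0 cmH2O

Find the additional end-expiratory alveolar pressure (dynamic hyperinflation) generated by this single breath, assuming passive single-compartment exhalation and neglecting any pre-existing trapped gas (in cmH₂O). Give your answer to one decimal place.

5.2

R = (PIP − Pplat)/V̇ = (26.5 − 22.0) / 0.75 = 4.5/0.75 = 6.0 cmH2O·s/L.
C = Vt/(Pplat − PEEP) = 475.0 / (22.0 − 7) = 475.0/15.0 = 31.667 mL/cmH2O.
τ = R × C = 6.0 × 0.03167 L/cmH2O = 0.19 s.
Fraction remaining = e^(−Te/τ) = e^(−0.20/0.19) = 0.349; trapped volume = 475.0 × 0.349 = 165.78 mL.
Additional alveolar pressure from trapping ≈ V_trapped / C = 165.78 / 31.667 = 5.235 cmH2O.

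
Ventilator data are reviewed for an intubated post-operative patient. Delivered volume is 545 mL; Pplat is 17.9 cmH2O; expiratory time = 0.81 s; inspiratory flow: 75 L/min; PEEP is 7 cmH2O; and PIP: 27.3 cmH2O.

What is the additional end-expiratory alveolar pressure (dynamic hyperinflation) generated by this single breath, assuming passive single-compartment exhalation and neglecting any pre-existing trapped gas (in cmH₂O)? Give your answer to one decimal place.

Flow: 75 L/min ÷ 60 = 1.25 L/s.
R = (PIP − Pplat)/V̇ = (27.3 − 17.9) / 1.25 = 9.4/1.25 = 7.52 cmH2O·s/L.
C = Vt/(Pplat − PEEP) = 545.0 / (17.9 − 7) = 545.0/10.9 = 50.0 mL/cmH2O.
τ = R × C = 7.52 × 0.05 L/cmH2O = 0.376 s.
Fraction remaining = e^(−Te/τ) = e^(−0.81/0.376) = 0.116; trapped volume = 545.0 × 0.116 = 63.22 mL.
Additional alveolar pressure from trapping ≈ V_trapped / C = 63.22 / 50.0 = 1.264 cmH2O.

1.3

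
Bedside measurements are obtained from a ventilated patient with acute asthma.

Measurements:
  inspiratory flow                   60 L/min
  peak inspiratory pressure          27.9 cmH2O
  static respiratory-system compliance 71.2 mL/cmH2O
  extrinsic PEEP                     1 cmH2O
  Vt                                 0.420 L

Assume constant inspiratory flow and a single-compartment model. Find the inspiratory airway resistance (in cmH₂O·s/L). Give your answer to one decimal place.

21.0

Flow: 60 L/min ÷ 60 = 1 L/s.
Equation of motion (constant flow): PIP = Vt/C + R·V̇ + PEEP.
R·V̇ = PIP − Vt/C − PEEP = 27.9 − 420/71.2 − 1 = 27.9 − 5.899 − 1 = 21.001 cmH2O.
R = 21.001 / 1 = 21.001 cmH2O·s/L.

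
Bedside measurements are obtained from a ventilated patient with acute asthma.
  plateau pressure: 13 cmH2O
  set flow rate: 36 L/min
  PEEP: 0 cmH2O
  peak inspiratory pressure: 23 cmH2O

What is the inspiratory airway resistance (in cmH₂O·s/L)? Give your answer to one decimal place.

Flow: 36 L/min ÷ 60 = 0.6 L/s.
Raw = (PIP − Pplat) / flow = (23 − 13) / 0.6 = 10.0 / 0.6 = 16.667 cmH2O·s/L.

16.7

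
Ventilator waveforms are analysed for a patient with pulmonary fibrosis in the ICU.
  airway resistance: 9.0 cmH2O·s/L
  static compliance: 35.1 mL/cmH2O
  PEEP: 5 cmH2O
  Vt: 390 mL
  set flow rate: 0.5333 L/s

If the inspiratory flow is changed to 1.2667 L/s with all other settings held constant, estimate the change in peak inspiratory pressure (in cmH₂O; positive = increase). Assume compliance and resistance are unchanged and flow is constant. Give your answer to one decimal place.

6.6

PIP = Vt/C + R·V̇ + PEEP (constant-flow equation of motion).
Only the resistive term changes: ΔPIP = R × ΔV̇ = 9.0 × (1.2667 − 0.5333) = 9.0 × 0.7334 = 6.601 cmH2O.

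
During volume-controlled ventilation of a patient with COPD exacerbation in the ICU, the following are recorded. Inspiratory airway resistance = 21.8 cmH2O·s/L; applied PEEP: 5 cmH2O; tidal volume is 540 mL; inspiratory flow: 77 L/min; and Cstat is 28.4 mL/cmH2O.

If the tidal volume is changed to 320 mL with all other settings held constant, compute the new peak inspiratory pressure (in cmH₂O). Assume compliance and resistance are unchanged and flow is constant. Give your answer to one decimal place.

Flow: 77 L/min ÷ 60 = 1.2833 L/s.
PIP = Vt/C + R·V̇ + PEEP (constant-flow equation of motion).
Only the elastic term changes: ΔPIP = ΔVt / C = (320 − 540) / 28.4 = -7.746 cmH2O.
Original PIP = 540/28.4 + 21.8×1.2833 + 5 = 51.99 cmH2O; new PIP = 51.99 + (-7.746) = 44.244 cmH2O.

44.2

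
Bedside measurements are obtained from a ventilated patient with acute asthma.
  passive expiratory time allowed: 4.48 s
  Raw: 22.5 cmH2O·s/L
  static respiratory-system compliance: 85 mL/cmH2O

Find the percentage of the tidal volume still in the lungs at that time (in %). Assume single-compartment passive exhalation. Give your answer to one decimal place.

9.6

τ = R × C = 22.5 × 85 mL/cmH2O = 22.5 × 0.085 L/cmH2O = 1.913 s.
Passive exhalation: V(t)/V₀ = e^(−t/τ) = e^(−4.48/1.913) = 0.09615.
Fraction remaining = 0.09615 → 9.615%.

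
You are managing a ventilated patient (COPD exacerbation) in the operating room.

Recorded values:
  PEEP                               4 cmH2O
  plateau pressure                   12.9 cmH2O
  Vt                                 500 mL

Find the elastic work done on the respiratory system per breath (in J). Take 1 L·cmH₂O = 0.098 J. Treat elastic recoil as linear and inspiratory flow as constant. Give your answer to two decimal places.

0.22

Elastic work ≈ ½ × (Pplat − PEEP) × Vt = 0.5 × (12.9 − 4) × 0.500 L = 0.5 × 8.9 × 0.500 = 2.225 L·cmH2O.
× 0.098 J/(L·cmH2O) → 0.2181 J.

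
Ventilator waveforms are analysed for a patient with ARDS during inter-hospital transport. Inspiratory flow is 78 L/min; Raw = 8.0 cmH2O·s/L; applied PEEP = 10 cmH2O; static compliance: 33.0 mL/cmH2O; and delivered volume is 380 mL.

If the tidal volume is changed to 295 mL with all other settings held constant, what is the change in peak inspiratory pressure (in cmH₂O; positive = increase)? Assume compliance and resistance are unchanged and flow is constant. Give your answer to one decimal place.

PIP = Vt/C + R·V̇ + PEEP (constant-flow equation of motion).
Only the elastic term changes: ΔPIP = ΔVt / C = (295 − 380) / 33.0 = -2.576 cmH2O.

-2.6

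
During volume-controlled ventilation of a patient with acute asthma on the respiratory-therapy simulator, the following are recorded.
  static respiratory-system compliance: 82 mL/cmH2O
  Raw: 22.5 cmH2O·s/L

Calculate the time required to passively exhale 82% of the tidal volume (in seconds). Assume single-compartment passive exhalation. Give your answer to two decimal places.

τ = R × C = 22.5 × 82 mL/cmH2O = 22.5 × 0.082 L/cmH2O = 1.845 s.
Exhaled fraction f = 1 − e^(−t/τ) → t = −τ·ln(1 − f) = −1.845·ln(0.18) = 3.164 s.

3.16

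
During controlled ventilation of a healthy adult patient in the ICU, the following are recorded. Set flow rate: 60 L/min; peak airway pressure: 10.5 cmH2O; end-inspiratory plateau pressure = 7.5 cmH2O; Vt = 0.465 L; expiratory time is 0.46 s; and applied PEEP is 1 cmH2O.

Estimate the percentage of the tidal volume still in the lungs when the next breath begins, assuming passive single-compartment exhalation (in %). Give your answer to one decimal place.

Flow: 60 L/min ÷ 60 = 1 L/s.
R = (PIP − Pplat)/V̇ = (10.5 − 7.5) / 1 = 3.0/1 = 3.0 cmH2O·s/L.
C = Vt/(Pplat − PEEP) = 465.0 / (7.5 − 1) = 465.0/6.5 = 71.538 mL/cmH2O.
τ = R × C = 3.0 × 0.07154 L/cmH2O = 0.2146 s.
Fraction remaining at end-expiration = e^(−Te/τ) = e^(−0.46/0.2146) = 0.1172 → 11.72%.

11.7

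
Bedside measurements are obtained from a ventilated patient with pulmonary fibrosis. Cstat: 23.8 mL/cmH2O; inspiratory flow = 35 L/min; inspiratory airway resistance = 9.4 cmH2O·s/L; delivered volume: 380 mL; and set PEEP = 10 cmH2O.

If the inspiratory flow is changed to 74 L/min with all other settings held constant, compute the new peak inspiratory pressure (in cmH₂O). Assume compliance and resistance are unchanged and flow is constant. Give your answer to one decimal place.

Flow: 35 L/min ÷ 60 = 0.5833 L/s.
New flow: 74 L/min ÷ 60 = 1.2333 L/s.
PIP = Vt/C + R·V̇ + PEEP (constant-flow equation of motion).
Only the resistive term changes: ΔPIP = R × ΔV̇ = 9.4 × (1.2333 − 0.5833) = 9.4 × 0.65 = 6.11 cmH2O.
Original PIP = 380/23.8 + 9.4×0.5833 + 10 = 31.449 cmH2O; new PIP = 31.449 + (6.11) = 37.559 cmH2O.

37.6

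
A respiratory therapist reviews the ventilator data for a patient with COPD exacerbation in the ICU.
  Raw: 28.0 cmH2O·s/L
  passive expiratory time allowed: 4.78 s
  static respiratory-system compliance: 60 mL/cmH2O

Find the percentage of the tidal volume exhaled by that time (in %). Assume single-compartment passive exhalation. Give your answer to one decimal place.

τ = R × C = 28.0 × 60 mL/cmH2O = 28.0 × 0.060 L/cmH2O = 1.68 s.
Passive exhalation: V(t)/V₀ = e^(−t/τ) = e^(−4.78/1.68) = 0.05812.
Fraction exhaled = 1 − 0.05812 = 0.9419 → 94.19%.

94.2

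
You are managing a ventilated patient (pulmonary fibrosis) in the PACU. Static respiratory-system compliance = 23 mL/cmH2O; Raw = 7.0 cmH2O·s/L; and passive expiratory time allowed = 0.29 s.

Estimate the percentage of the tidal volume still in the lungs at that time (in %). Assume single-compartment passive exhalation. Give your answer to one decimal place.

16.5

τ = R × C = 7.0 × 23 mL/cmH2O = 7.0 × 0.023 L/cmH2O = 0.161 s.
Passive exhalation: V(t)/V₀ = e^(−t/τ) = e^(−0.29/0.161) = 0.1651.
Fraction remaining = 0.1651 → 16.51%.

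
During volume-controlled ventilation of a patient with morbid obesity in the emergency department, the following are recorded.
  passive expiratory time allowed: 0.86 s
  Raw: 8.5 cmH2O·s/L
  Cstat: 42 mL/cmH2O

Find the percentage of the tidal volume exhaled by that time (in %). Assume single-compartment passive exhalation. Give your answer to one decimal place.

τ = R × C = 8.5 × 42 mL/cmH2O = 8.5 × 0.042 L/cmH2O = 0.357 s.
Passive exhalation: V(t)/V₀ = e^(−t/τ) = e^(−0.86/0.357) = 0.08991.
Fraction exhaled = 1 − 0.08991 = 0.9101 → 91.01%.

91.0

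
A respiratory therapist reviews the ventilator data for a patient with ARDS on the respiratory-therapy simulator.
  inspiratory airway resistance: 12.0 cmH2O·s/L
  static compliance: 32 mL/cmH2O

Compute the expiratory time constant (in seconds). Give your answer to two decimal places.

τ = R × C = 12.0 × 32 mL/cmH2O = 12.0 × 0.032 L/cmH2O = 0.384 s.

0.38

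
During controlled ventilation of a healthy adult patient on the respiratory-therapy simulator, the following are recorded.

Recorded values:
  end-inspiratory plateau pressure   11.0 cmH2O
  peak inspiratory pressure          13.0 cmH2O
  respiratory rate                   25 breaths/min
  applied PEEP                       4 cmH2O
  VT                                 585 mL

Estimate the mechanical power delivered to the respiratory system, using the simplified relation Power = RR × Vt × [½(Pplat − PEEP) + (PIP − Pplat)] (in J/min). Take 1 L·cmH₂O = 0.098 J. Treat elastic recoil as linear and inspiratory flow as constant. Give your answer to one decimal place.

7.9

Per-breath work = Vt × [½(Pplat−PEEP) + (PIP−Pplat)] = 0.585 × [0.5×7.0 + 2.0] = 0.585 × 5.5 = 3.218 L·cmH2O.
Power = 25 × 3.218 = 80.45 L·cmH2O/min.
× 0.098 J/(L·cmH2O) → 7.884 J/min.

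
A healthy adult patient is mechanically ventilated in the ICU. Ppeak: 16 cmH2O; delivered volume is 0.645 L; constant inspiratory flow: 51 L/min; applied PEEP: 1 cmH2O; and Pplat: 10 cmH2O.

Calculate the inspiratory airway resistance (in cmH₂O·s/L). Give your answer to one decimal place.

Flow: 51 L/min ÷ 60 = 0.85 L/s.
Raw = (PIP − Pplat) / flow = (16 − 10) / 0.85 = 6.0 / 0.85 = 7.059 cmH2O·s/L.

7.1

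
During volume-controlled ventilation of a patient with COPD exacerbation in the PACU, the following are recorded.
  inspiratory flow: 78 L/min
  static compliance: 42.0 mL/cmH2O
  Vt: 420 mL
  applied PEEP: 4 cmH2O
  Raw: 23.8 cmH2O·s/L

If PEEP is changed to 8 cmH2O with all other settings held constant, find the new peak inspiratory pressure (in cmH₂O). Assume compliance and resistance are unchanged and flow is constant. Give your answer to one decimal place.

48.9

Flow: 78 L/min ÷ 60 = 1.3 L/s.
PIP = Vt/C + R·V̇ + PEEP (constant-flow equation of motion).
Only the baseline term changes: ΔPIP = ΔPEEP = 8 − 4 = 4.0 cmH2O.
Original PIP = 420/42.0 + 23.8×1.3 + 4 = 44.94 cmH2O; new PIP = 44.94 + (4.0) = 48.94 cmH2O.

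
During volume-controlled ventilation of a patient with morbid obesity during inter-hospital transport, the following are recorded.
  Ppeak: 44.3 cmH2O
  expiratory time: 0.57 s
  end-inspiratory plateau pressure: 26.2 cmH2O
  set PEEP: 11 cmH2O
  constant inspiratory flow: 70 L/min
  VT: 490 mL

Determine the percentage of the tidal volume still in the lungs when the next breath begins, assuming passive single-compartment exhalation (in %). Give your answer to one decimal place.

32.0

Flow: 70 L/min ÷ 60 = 1.1667 L/s.
R = (PIP − Pplat)/V̇ = (44.3 − 26.2) / 1.1667 = 18.1/1.1667 = 15.514 cmH2O·s/L.
C = Vt/(Pplat − PEEP) = 490.0 / (26.2 − 11) = 490.0/15.2 = 32.237 mL/cmH2O.
τ = R × C = 15.514 × 0.03224 L/cmH2O = 0.5002 s.
Fraction remaining at end-expiration = e^(−Te/τ) = e^(−0.57/0.5002) = 0.32 → 32.0%.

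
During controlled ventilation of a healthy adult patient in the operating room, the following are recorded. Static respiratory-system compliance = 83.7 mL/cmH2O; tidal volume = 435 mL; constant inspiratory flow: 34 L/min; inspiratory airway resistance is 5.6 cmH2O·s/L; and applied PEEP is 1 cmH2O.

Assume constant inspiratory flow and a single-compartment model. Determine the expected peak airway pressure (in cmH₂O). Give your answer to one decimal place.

Flow: 34 L/min ÷ 60 = 0.5667 L/s.
Equation of motion (constant flow): PIP = Vt/C + R·V̇ + PEEP.
PIP = 435/83.7 + 5.6×0.5667 + 1 = 5.197 + 3.174 + 1 = 9.371 cmH2O.

9.4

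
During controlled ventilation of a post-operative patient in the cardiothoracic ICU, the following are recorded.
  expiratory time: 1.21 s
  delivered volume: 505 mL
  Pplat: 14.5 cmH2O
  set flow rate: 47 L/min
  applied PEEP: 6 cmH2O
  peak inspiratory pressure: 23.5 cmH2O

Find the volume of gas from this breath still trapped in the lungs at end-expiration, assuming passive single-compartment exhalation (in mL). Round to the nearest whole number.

Flow: 47 L/min ÷ 60 = 0.7833 L/s.
R = (PIP − Pplat)/V̇ = (23.5 − 14.5) / 0.7833 = 9.0/0.7833 = 11.49 cmH2O·s/L.
C = Vt/(Pplat − PEEP) = 505.0 / (14.5 − 6) = 505.0/8.5 = 59.412 mL/cmH2O.
τ = R × C = 11.49 × 0.05941 L/cmH2O = 0.6826 s.
Fraction remaining = e^(−Te/τ) = e^(−1.21/0.6826) = 0.1699.
Trapped volume = 505.0 × 0.1699 = 85.8 mL.

86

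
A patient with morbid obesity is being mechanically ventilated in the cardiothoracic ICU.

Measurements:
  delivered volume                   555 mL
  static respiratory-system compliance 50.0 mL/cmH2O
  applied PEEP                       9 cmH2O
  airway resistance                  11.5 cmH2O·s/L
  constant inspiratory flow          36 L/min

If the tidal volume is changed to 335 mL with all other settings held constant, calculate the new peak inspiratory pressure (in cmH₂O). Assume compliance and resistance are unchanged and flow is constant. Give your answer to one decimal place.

22.6

Flow: 36 L/min ÷ 60 = 0.6 L/s.
PIP = Vt/C + R·V̇ + PEEP (constant-flow equation of motion).
Only the elastic term changes: ΔPIP = ΔVt / C = (335 − 555) / 50.0 = -4.4 cmH2O.
Original PIP = 555/50.0 + 11.5×0.6 + 9 = 27.0 cmH2O; new PIP = 27.0 + (-4.4) = 22.6 cmH2O.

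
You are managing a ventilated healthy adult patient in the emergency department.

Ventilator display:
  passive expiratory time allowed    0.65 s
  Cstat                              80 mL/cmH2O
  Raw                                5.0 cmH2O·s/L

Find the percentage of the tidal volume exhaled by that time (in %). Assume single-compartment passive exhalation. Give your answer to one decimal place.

τ = R × C = 5.0 × 80 mL/cmH2O = 5.0 × 0.080 L/cmH2O = 0.4 s.
Passive exhalation: V(t)/V₀ = e^(−t/τ) = e^(−0.65/0.4) = 0.1969.
Fraction exhaled = 1 − 0.1969 = 0.8031 → 80.31%.

80.3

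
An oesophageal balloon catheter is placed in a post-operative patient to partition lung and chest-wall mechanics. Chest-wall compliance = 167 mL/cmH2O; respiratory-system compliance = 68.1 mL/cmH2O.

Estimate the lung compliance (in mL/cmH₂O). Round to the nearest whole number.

1/CL = 1/Crs − 1/Ccw.
1/CL = 1/68.1 − 1/167 = 0.008696.
CL = 115.0 mL/cmH2O.

115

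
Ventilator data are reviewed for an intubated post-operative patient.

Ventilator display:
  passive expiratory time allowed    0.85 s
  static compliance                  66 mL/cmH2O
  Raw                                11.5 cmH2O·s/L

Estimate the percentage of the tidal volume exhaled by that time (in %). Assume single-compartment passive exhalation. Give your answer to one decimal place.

τ = R × C = 11.5 × 66 mL/cmH2O = 11.5 × 0.066 L/cmH2O = 0.759 s.
Passive exhalation: V(t)/V₀ = e^(−t/τ) = e^(−0.85/0.759) = 0.3263.
Fraction exhaled = 1 − 0.3263 = 0.6737 → 67.37%.

67.4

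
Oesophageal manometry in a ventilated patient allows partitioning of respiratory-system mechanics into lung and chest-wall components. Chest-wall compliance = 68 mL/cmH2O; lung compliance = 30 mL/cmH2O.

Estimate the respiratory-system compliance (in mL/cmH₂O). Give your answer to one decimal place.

Lung and chest wall are elastances in series: 1/Crs = 1/CL + 1/Ccw.
1/Crs = 1/30 + 1/68 = 0.04804.
Crs = 20.816 mL/cmH2O.

20.8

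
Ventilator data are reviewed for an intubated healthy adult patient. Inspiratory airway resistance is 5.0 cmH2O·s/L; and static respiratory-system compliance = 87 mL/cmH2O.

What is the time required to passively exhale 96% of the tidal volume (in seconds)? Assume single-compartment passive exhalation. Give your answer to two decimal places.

τ = R × C = 5.0 × 87 mL/cmH2O = 5.0 × 0.087 L/cmH2O = 0.435 s.
Exhaled fraction f = 1 − e^(−t/τ) → t = −τ·ln(1 − f) = −0.435·ln(0.04) = 1.4 s.

1.40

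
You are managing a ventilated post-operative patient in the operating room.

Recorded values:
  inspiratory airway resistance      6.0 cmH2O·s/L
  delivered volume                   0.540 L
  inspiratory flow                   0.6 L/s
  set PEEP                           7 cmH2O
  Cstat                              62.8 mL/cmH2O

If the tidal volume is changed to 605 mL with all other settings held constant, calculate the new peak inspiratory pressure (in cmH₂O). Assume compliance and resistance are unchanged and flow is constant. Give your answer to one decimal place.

20.2

PIP = Vt/C + R·V̇ + PEEP (constant-flow equation of motion).
Only the elastic term changes: ΔPIP = ΔVt / C = (605 − 540) / 62.8 = 1.035 cmH2O.
Original PIP = 540/62.8 + 6.0×0.6 + 7 = 19.199 cmH2O; new PIP = 19.199 + (1.035) = 20.234 cmH2O.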